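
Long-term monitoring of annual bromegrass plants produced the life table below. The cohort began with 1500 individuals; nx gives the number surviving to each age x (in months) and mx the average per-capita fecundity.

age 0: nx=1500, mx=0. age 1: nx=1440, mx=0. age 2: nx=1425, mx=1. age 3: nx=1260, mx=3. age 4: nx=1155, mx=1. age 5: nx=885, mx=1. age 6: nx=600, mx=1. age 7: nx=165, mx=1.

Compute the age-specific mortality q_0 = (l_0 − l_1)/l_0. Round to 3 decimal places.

lx = nx/n0 = nx/1500: 1, 0.96, 0.95, 0.84, 0.77, 0.59, 0.4, 0.11
q_0 = (l_0 − l_1) / l_0 = (1 − 0.96) / 1
     = 0.04 / 1 = 0.04 → 0.040

0.040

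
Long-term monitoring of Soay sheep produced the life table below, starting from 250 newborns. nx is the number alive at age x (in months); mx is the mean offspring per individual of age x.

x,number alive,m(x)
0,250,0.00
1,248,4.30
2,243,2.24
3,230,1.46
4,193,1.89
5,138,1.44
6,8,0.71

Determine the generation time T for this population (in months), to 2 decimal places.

2.25

lx = nx/n0 = nx/250: 1, 0.992, 0.972, 0.92, 0.772, 0.552, 0.032
lx·mx: 0, 4.2656, 2.17728, 1.3432, 1.45908, 0.79488, 0.02272 → R0 = 10.06276
x·lx·mx: 0, 4.2656, 4.35456, 4.0296, 5.83632, 3.9744, 0.13632 → Σ = 22.5968
T = 22.5968 / 10.06276 = 2.245587… → 2.25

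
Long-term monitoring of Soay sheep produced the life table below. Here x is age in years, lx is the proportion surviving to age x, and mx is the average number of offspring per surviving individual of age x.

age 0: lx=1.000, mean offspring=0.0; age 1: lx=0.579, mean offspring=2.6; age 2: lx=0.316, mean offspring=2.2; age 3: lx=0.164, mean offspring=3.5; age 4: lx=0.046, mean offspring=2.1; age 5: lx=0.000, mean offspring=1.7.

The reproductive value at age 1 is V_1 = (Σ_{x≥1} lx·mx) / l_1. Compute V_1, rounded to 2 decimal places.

lx·mx for x ≥ 1: 1.5054, 0.6952, 0.574, 0.0966, 0 → sum = 2.8712
V_1 = 2.8712 / l_1 = 2.8712 / 0.579 = 4.958895… → 4.96

4.96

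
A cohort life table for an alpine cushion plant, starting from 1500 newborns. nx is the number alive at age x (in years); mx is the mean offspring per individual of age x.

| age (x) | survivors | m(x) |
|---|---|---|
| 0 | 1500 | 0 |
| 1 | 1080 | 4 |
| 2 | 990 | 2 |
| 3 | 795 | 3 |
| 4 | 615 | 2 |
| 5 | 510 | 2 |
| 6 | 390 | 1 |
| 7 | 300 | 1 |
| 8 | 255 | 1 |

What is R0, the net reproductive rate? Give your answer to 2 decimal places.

7.92

lx = nx/n0 = nx/1500: 1, 0.72, 0.66, 0.53, 0.41, 0.34, 0.26, 0.2, 0.17
lx·mx by age: 0, 2.88, 1.32, 1.59, 0.82, 0.68, 0.26, 0.2, 0.17
R0 = Σ lx·mx = 7.92 → 7.92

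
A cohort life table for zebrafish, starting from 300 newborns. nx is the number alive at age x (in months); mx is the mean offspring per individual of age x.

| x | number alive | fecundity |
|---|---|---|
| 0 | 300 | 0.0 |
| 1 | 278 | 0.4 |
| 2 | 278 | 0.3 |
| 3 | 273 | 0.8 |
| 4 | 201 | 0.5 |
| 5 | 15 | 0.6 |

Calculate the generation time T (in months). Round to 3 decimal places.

2.642

lx = nx/n0 = nx/300: 1, 0.92667…, 0.92667…, 0.91, 0.67, 0.05
lx·mx: 0, 0.370667…, 0.278…, 0.728, 0.335, 0.03 → R0 = 1.741667…
x·lx·mx: 0, 0.370667…, 0.556…, 2.184, 1.34, 0.15 → Σ = 4.600667…
T = 4.600667… / 1.741667… = 2.641531… → 2.642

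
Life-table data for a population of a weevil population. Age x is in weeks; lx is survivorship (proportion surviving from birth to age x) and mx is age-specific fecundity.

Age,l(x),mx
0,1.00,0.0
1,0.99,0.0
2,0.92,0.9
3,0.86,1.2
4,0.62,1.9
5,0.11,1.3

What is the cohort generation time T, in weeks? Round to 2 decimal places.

3.20

lx·mx: 0, 0, 0.828, 1.032, 1.178, 0.143 → R0 = 3.181
x·lx·mx: 0, 0, 1.656, 3.096, 4.712, 0.715 → Σ = 10.179
T = 10.179 / 3.181 = 3.199937… → 3.20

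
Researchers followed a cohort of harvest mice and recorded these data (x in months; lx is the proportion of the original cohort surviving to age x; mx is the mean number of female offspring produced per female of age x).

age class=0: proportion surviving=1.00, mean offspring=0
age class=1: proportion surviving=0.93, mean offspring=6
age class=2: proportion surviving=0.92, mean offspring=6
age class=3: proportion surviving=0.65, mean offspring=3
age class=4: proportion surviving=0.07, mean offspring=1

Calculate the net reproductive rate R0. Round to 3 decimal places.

13.120

lx·mx by age: 0, 5.58, 5.52, 1.95, 0.07
R0 = Σ lx·mx = 13.12 → 13.120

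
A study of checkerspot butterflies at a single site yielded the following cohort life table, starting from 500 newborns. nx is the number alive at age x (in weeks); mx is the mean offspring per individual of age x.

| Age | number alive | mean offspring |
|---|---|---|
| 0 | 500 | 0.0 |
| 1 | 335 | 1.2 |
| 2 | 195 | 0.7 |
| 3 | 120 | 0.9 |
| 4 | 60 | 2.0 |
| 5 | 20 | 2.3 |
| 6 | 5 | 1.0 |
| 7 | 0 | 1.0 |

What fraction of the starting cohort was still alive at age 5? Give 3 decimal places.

l_5 = n_5/n_0 = 20/500 = 0.04 → 0.040

0.040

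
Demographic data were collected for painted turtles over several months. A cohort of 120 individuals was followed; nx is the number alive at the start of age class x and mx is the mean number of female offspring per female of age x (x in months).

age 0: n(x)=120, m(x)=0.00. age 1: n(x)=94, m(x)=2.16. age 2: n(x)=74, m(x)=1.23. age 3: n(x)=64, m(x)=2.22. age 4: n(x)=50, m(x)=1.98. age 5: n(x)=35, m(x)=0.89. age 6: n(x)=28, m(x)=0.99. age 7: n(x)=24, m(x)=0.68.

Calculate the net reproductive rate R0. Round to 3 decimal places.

5.086

lx = nx/n0 = nx/120: 1, 0.78333…, 0.61667…, 0.53333…, 0.41667…, 0.29167…, 0.23333…, 0.2
lx·mx by age: 0, 1.692…, 0.7585…, 1.184…, 0.825…, 0.259583…, 0.231…, 0.136
R0 = Σ lx·mx = 5.086083… → 5.086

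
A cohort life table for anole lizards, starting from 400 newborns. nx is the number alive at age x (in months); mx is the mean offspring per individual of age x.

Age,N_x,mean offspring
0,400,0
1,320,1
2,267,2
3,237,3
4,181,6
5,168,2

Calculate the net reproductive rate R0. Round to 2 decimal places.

7.47

lx = nx/n0 = nx/400: 1, 0.8, 0.6675, 0.5925, 0.4525, 0.42
lx·mx by age: 0, 0.8, 1.335, 1.7775, 2.715, 0.84
R0 = Σ lx·mx = 7.4675 → 7.47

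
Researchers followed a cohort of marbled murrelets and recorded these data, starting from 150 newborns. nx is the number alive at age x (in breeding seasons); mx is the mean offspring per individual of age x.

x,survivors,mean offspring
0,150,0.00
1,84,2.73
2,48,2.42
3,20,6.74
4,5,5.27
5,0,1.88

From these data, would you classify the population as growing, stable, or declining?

lx = nx/n0 = nx/150: 1, 0.56, 0.32, 0.13333…, 0.03333…, 0
R0 = Σ lx·mx = 0 + 1.5288 + 0.7744 + 0.898667… + 0.175667… + 0 = 3.377533…
R0 > 1, so the population is growing.

growing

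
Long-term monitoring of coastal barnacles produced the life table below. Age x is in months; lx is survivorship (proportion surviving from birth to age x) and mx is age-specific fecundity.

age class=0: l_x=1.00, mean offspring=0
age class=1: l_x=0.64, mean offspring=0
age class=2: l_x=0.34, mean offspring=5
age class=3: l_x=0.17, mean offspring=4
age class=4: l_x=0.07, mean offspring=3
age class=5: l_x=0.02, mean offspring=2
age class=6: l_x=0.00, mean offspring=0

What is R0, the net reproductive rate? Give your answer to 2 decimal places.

lx·mx by age: 0, 0, 1.7, 0.68, 0.21, 0.04, 0
R0 = Σ lx·mx = 2.63 → 2.63

2.63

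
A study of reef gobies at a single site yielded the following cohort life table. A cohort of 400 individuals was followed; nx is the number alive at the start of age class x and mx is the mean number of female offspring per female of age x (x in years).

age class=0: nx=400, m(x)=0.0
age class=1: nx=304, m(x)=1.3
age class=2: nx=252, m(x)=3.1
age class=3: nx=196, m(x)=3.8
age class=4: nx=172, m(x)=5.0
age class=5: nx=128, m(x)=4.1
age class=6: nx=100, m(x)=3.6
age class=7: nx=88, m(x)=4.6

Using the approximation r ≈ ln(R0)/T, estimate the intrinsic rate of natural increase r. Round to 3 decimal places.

lx = nx/n0 = nx/400: 1, 0.76, 0.63, 0.49, 0.43, 0.32, 0.25, 0.22
R0 = Σ lx·mx = 0 + 0.988 + 1.953 + 1.862 + 2.15 + 1.312 + 0.9 + 1.012 = 10.177
Σ x·lx·mx = 38.124; T = 38.124/10.177 = 3.74609…
r ≈ ln(R0)/T = ln(10.177)/3.74609… = 0.61935… → 0.619

0.619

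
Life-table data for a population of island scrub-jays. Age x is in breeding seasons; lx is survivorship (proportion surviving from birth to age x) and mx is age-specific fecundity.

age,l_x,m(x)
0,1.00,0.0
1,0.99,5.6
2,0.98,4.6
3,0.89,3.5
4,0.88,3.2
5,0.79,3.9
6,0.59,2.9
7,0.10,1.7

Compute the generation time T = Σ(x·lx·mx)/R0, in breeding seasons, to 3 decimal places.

lx·mx: 0, 5.544, 4.508, 3.115, 2.816, 3.081, 1.711, 0.17 → R0 = 20.945
x·lx·mx: 0, 5.544, 9.016, 9.345, 11.264, 15.405, 10.266, 1.19 → Σ = 62.03
T = 62.03 / 20.945 = 2.961566… → 2.962

2.962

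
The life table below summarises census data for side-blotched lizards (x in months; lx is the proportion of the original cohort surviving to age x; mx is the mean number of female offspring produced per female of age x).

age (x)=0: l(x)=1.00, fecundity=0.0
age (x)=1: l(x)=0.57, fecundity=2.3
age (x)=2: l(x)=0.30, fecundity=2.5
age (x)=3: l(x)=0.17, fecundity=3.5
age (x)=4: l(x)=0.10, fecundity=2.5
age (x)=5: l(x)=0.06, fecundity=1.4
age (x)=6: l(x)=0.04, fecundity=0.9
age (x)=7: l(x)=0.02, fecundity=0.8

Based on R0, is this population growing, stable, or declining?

R0 = Σ lx·mx = 0 + 1.311 + 0.75 + 0.595 + 0.25 + 0.084 + 0.036 + 0.016 = 3.042
R0 > 1, so the population is growing.

growing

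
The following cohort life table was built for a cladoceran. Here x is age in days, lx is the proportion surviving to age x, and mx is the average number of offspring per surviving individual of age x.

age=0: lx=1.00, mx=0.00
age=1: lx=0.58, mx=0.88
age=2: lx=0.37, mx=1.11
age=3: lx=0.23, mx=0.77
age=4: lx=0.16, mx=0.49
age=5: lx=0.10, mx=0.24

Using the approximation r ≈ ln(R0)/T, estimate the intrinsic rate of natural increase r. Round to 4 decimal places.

R0 = Σ lx·mx = 0 + 0.5104 + 0.4107 + 0.1771 + 0.0784 + 0.024 = 1.2006
Σ x·lx·mx = 2.2967; T = 2.2967/1.2006 = 1.91296…
r ≈ ln(R0)/T = ln(1.2006)/1.91296… = 0.09557… → 0.0956

0.0956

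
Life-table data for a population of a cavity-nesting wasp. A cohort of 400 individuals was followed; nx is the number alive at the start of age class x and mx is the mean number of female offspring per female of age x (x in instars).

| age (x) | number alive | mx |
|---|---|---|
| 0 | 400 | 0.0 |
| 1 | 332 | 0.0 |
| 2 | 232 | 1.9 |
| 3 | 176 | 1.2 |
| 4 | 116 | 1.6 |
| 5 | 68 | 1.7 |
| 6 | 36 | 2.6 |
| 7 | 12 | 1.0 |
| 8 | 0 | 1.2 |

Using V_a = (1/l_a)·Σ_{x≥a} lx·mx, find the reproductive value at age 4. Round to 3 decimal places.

lx = nx/n0 = nx/400: 1, 0.83, 0.58, 0.44, 0.29, 0.17, 0.09, 0.03, 0
lx·mx for x ≥ 4: 0.464, 0.289, 0.234, 0.03, 0 → sum = 1.017
V_4 = 1.017 / l_4 = 1.017 / 0.29 = 3.506897… → 3.507

3.507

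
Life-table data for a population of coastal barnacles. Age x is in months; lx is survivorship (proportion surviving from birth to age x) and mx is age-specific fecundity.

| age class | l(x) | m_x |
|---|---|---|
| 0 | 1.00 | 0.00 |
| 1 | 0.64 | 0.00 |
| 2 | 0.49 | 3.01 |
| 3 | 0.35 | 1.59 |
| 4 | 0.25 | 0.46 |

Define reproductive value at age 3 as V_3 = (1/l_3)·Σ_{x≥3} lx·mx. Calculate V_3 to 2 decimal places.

lx·mx for x ≥ 3: 0.5565, 0.115 → sum = 0.6715
V_3 = 0.6715 / l_3 = 0.6715 / 0.35 = 1.918571… → 1.92

1.92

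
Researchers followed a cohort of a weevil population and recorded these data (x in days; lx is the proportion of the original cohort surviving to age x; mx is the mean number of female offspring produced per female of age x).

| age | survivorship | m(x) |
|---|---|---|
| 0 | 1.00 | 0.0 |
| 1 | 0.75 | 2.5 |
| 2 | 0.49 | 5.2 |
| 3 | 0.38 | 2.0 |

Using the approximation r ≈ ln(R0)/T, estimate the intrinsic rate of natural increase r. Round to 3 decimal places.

R0 = Σ lx·mx = 0 + 1.875 + 2.548 + 0.76 = 5.183
Σ x·lx·mx = 9.251; T = 9.251/5.183 = 1.78487…
r ≈ ln(R0)/T = ln(5.183)/1.78487… = 0.92185… → 0.922

0.922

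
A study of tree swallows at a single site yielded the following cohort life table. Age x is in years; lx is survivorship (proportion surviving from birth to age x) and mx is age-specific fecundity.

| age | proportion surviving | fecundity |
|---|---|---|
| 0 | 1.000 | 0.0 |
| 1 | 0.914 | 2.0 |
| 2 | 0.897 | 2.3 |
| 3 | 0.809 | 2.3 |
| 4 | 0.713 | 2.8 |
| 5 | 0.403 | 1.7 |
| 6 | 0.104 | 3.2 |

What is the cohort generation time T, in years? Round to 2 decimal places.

2.85

lx·mx: 0, 1.828, 2.0631, 1.8607, 1.9964, 0.6851, 0.3328 → R0 = 8.7661
x·lx·mx: 0, 1.828, 4.1262, 5.5821, 7.9856, 3.4255, 1.9968 → Σ = 24.9442
T = 24.9442 / 8.7661 = 2.84553… → 2.85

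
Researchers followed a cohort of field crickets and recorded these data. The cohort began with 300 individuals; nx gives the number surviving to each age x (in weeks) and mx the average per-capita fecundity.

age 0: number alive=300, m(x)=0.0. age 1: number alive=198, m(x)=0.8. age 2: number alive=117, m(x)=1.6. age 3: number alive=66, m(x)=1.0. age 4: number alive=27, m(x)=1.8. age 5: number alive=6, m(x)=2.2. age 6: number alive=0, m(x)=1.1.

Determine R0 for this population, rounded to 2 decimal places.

1.58

lx = nx/n0 = nx/300: 1, 0.66, 0.39, 0.22, 0.09, 0.02, 0
lx·mx by age: 0, 0.528, 0.624, 0.22, 0.162, 0.044, 0
R0 = Σ lx·mx = 1.578 → 1.58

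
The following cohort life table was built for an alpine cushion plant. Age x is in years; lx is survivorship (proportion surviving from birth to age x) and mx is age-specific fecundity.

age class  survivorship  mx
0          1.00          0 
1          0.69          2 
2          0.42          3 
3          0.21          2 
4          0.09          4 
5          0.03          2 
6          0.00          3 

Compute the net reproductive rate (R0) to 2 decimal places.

3.48

lx·mx by age: 0, 1.38, 1.26, 0.42, 0.36, 0.06, 0
R0 = Σ lx·mx = 3.48 → 3.48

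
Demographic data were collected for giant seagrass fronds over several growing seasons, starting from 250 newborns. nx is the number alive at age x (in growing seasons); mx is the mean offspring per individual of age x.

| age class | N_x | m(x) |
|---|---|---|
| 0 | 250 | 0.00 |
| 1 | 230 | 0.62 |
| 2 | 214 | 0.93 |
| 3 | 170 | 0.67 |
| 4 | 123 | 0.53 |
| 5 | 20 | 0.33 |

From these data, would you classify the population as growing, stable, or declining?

lx = nx/n0 = nx/250: 1, 0.92, 0.856, 0.68, 0.492, 0.08
R0 = Σ lx·mx = 0 + 0.5704 + 0.79608 + 0.4556 + 0.26076 + 0.0264 = 2.10924
R0 > 1, so the population is growing.

growing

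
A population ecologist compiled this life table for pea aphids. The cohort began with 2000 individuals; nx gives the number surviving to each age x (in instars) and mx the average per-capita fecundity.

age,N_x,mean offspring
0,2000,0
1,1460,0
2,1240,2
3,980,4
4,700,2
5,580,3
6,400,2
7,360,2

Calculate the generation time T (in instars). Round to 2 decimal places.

lx = nx/n0 = nx/2000: 1, 0.73, 0.62, 0.49, 0.35, 0.29, 0.2, 0.18
lx·mx: 0, 0, 1.24, 1.96, 0.7, 0.87, 0.4, 0.36 → R0 = 5.53
x·lx·mx: 0, 0, 2.48, 5.88, 2.8, 4.35, 2.4, 2.52 → Σ = 20.43
T = 20.43 / 5.53 = 3.694394… → 3.69

3.69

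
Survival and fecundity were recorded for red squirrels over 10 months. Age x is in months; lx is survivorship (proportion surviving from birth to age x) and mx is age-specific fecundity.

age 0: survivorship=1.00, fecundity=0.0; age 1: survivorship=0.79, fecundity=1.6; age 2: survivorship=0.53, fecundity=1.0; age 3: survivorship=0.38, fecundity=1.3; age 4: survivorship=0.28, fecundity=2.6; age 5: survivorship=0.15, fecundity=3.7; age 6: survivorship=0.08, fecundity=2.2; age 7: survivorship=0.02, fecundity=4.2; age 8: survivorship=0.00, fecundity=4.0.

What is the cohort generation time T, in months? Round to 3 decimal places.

lx·mx: 0, 1.264, 0.53, 0.494, 0.728, 0.555, 0.176, 0.084, 0 → R0 = 3.831
x·lx·mx: 0, 1.264, 1.06, 1.482, 2.912, 2.775, 1.056, 0.588, 0 → Σ = 11.137
T = 11.137 / 3.831 = 2.907074… → 2.907

2.907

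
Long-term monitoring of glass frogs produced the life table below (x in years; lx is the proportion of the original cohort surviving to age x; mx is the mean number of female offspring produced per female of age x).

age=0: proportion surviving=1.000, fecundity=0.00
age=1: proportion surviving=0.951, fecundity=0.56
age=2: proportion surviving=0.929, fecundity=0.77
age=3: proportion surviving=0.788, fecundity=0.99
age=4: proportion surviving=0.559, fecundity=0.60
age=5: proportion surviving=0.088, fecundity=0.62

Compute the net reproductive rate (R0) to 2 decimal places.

lx·mx by age: 0, 0.53256, 0.71533, 0.78012, 0.3354, 0.05456
R0 = Σ lx·mx = 2.41797 → 2.42

2.42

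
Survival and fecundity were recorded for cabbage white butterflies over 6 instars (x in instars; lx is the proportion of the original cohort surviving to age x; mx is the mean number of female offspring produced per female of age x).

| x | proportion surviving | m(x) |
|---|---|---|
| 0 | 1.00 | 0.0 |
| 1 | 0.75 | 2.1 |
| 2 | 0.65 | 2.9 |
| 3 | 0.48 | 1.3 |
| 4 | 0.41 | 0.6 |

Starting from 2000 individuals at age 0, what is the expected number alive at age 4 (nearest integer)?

820

Expected survivors = N0 · l_4 = 2000 × 0.41 = 820 → 820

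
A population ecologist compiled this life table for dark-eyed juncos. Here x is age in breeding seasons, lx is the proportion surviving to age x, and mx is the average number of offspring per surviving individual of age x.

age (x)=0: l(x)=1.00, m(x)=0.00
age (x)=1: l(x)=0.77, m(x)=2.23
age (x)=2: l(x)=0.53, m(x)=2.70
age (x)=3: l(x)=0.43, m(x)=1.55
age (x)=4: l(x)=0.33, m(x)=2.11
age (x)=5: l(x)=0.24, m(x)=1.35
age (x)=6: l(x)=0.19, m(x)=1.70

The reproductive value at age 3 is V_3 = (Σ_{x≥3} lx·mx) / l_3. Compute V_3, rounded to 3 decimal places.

4.674

lx·mx for x ≥ 3: 0.6665, 0.6963, 0.324, 0.323 → sum = 2.0098
V_3 = 2.0098 / l_3 = 2.0098 / 0.43 = 4.673953… → 4.674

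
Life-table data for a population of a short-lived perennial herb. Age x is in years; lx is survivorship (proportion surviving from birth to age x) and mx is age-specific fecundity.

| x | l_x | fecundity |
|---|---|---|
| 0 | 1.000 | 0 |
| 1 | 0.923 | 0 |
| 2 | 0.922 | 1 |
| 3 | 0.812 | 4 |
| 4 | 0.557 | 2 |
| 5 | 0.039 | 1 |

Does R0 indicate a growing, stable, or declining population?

R0 = Σ lx·mx = 0 + 0 + 0.922 + 3.248 + 1.114 + 0.039 = 5.323
R0 > 1, so the population is growing.

growing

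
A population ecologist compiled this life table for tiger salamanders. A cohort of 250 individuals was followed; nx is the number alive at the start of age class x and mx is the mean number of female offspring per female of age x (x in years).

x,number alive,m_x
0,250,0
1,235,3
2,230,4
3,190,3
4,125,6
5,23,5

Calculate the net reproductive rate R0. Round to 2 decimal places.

12.24

lx = nx/n0 = nx/250: 1, 0.94, 0.92, 0.76, 0.5, 0.092
lx·mx by age: 0, 2.82, 3.68, 2.28, 3, 0.46
R0 = Σ lx·mx = 12.24 → 12.24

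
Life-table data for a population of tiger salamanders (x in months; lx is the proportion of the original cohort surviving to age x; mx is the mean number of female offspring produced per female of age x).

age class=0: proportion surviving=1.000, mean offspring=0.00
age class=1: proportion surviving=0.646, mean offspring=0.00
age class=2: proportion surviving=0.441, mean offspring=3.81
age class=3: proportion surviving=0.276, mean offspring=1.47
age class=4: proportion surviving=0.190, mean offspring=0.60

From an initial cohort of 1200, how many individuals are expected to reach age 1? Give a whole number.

775

Expected survivors = N0 · l_1 = 1200 × 0.646 = 775.2 → 775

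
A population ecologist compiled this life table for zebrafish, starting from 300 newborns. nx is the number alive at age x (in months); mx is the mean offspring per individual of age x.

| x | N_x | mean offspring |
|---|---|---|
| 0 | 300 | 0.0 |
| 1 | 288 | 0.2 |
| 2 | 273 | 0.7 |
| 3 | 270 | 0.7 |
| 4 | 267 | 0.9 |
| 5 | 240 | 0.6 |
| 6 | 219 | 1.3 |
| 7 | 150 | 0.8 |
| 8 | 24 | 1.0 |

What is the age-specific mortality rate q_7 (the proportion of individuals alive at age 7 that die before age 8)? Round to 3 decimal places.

lx = nx/n0 = nx/300: 1, 0.96, 0.91, 0.9, 0.89, 0.8, 0.73, 0.5, 0.08
q_7 = (l_7 − l_8) / l_7 = (0.5 − 0.08) / 0.5
     = 0.42 / 0.5 = 0.84 → 0.840

0.840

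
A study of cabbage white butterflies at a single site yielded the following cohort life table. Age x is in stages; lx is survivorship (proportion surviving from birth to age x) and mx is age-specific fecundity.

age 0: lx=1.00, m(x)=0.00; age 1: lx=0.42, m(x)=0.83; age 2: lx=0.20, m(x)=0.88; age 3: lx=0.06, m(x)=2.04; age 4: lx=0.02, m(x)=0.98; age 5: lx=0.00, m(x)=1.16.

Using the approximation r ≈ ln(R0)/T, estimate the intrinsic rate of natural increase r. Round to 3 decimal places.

R0 = Σ lx·mx = 0 + 0.3486 + 0.176 + 0.1224 + 0.0196 + 0 = 0.6666
Σ x·lx·mx = 1.1462; T = 1.1462/0.6666 = 1.71947…
r ≈ ln(R0)/T = ln(0.6666)/1.71947… = -0.23587… → -0.236

-0.236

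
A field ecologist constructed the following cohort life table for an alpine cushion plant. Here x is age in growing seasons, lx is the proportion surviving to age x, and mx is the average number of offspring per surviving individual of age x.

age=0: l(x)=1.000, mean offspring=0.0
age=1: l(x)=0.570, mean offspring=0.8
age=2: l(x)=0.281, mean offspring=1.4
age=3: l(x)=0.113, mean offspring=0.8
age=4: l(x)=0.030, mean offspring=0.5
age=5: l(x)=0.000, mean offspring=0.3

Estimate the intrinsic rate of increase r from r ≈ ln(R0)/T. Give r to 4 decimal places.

R0 = Σ lx·mx = 0 + 0.456 + 0.3934 + 0.0904 + 0.015 + 0 = 0.9548
Σ x·lx·mx = 1.574; T = 1.574/0.9548 = 1.64851…
r ≈ ln(R0)/T = ln(0.9548)/1.64851… = -0.028058… → -0.0281

-0.0281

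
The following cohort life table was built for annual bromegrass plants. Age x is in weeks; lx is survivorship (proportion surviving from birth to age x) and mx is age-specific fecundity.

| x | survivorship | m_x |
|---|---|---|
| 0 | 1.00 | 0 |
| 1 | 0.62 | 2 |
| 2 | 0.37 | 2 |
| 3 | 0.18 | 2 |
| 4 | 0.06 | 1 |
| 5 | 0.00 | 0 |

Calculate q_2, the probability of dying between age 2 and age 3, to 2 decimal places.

q_2 = (l_2 − l_3) / l_2 = (0.37 − 0.18) / 0.37
     = 0.19 / 0.37 = 0.513514… → 0.51

0.51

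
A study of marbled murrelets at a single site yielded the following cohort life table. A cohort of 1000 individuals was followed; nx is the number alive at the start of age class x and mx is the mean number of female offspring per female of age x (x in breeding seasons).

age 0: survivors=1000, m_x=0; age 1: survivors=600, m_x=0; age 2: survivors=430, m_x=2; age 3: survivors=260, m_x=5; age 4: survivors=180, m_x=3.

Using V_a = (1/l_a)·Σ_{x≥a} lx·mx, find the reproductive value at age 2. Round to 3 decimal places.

6.279

lx = nx/n0 = nx/1000: 1, 0.6, 0.43, 0.26, 0.18
lx·mx for x ≥ 2: 0.86, 1.3, 0.54 → sum = 2.7
V_2 = 2.7 / l_2 = 2.7 / 0.43 = 6.27907… → 6.279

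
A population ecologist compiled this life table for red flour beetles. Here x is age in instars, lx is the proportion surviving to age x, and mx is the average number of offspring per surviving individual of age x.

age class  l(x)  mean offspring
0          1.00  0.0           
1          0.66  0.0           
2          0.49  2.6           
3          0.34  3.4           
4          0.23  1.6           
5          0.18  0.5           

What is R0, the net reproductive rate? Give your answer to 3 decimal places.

2.888

lx·mx by age: 0, 0, 1.274, 1.156, 0.368, 0.09
R0 = Σ lx·mx = 2.888 → 2.888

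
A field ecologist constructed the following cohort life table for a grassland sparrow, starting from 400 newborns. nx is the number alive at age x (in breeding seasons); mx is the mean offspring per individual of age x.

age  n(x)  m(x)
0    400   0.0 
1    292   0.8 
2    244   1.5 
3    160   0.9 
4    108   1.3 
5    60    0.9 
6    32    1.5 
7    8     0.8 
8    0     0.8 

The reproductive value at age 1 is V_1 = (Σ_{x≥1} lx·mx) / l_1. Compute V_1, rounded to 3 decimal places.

lx = nx/n0 = nx/400: 1, 0.73, 0.61, 0.4, 0.27, 0.15, 0.08, 0.02, 0
lx·mx for x ≥ 1: 0.584, 0.915, 0.36, 0.351, 0.135, 0.12, 0.016, 0 → sum = 2.481
V_1 = 2.481 / l_1 = 2.481 / 0.73 = 3.39863… → 3.399

3.399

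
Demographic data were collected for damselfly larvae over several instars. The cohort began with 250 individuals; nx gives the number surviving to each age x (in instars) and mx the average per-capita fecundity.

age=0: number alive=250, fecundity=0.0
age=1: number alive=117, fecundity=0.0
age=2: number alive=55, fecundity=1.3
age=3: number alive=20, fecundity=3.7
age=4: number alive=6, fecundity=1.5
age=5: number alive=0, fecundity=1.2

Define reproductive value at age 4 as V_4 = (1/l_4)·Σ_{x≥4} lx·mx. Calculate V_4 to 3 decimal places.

1.500

lx = nx/n0 = nx/250: 1, 0.468, 0.22, 0.08, 0.024, 0
lx·mx for x ≥ 4: 0.036, 0 → sum = 0.036
V_4 = 0.036 / l_4 = 0.036 / 0.024 = 1.5 → 1.500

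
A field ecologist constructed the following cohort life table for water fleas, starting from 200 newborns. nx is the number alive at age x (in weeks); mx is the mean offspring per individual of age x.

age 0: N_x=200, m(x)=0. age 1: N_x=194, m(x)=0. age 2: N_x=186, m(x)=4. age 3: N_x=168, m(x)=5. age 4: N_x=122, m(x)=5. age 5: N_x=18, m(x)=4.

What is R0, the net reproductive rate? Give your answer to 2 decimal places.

11.33

lx = nx/n0 = nx/200: 1, 0.97, 0.93, 0.84, 0.61, 0.09
lx·mx by age: 0, 0, 3.72, 4.2, 3.05, 0.36
R0 = Σ lx·mx = 11.33 → 11.33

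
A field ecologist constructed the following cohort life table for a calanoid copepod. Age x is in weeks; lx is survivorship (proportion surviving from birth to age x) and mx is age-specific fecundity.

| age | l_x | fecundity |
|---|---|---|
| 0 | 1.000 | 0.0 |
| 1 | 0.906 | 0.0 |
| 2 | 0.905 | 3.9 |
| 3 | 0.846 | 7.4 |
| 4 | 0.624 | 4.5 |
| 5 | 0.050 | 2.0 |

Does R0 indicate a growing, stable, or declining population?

R0 = Σ lx·mx = 0 + 0 + 3.5295 + 6.2604 + 2.808 + 0.1 = 12.6979
R0 > 1, so the population is growing.

growing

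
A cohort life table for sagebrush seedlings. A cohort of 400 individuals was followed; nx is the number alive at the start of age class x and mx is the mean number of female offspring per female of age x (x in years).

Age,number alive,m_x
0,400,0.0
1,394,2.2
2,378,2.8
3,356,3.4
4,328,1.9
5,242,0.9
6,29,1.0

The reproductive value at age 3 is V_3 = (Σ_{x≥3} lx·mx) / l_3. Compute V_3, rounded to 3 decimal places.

lx = nx/n0 = nx/400: 1, 0.985, 0.945, 0.89, 0.82, 0.605, 0.0725
lx·mx for x ≥ 3: 3.026, 1.558, 0.5445, 0.0725 → sum = 5.201
V_3 = 5.201 / l_3 = 5.201 / 0.89 = 5.84382… → 5.844

5.844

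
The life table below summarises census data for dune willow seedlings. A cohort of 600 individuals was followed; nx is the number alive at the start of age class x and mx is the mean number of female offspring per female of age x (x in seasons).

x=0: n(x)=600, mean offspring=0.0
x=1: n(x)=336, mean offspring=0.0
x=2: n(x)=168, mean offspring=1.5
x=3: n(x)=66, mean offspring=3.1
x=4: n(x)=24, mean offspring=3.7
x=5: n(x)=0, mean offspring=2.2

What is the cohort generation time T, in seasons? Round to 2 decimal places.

lx = nx/n0 = nx/600: 1, 0.56, 0.28, 0.11, 0.04, 0
lx·mx: 0, 0, 0.42, 0.341, 0.148, 0 → R0 = 0.909
x·lx·mx: 0, 0, 0.84, 1.023, 0.592, 0 → Σ = 2.455
T = 2.455 / 0.909 = 2.70077… → 2.70

2.70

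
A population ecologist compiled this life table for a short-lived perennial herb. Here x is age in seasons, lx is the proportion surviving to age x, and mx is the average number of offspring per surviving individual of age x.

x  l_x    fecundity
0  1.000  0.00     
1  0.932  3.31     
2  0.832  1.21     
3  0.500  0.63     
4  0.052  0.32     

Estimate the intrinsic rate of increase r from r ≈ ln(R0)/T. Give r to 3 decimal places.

1.076

R0 = Σ lx·mx = 0 + 3.08492 + 1.00672 + 0.315 + 0.01664 = 4.42328
Σ x·lx·mx = 6.10992; T = 6.10992/4.42328 = 1.38131…
r ≈ ln(R0)/T = ln(4.42328)/1.38131… = 1.07643… → 1.076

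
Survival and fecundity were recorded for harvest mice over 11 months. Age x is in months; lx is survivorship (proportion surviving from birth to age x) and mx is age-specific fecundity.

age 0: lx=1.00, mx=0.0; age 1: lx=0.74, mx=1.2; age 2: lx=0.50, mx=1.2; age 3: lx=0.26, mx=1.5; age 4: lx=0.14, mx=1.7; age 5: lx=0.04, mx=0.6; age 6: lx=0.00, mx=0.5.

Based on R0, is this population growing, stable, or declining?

growing

R0 = Σ lx·mx = 0 + 0.888 + 0.6 + 0.39 + 0.238 + 0.024 + 0 = 2.14
R0 > 1, so the population is growing.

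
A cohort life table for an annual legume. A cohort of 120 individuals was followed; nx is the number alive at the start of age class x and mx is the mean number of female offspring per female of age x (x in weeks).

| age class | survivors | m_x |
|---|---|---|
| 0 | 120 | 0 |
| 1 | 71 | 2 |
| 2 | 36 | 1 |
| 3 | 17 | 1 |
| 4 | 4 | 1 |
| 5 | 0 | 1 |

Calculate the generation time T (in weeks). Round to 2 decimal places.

lx = nx/n0 = nx/120: 1, 0.59167…, 0.3, 0.14167…, 0.03333…, 0
lx·mx: 0, 1.183333…, 0.3, 0.141667…, 0.033333…, 0 → R0 = 1.658333…
x·lx·mx: 0, 1.183333…, 0.6, 0.425…, 0.133333…, 0 → Σ = 2.341667…
T = 2.341667… / 1.658333… = 1.41206… → 1.41

1.41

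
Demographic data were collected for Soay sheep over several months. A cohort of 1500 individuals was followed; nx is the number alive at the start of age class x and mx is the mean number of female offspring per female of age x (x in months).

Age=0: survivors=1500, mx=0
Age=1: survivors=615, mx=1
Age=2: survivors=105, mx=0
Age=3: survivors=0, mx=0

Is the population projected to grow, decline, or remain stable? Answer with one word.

declining

lx = nx/n0 = nx/1500: 1, 0.41, 0.07, 0
R0 = Σ lx·mx = 0 + 0.41 + 0 + 0 = 0.41
R0 < 1, so the population is declining.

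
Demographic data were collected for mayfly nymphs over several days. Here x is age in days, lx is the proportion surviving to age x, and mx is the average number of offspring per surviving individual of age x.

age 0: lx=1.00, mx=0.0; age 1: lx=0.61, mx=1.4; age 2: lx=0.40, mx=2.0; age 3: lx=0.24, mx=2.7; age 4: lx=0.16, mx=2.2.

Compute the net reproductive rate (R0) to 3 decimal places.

2.654

lx·mx by age: 0, 0.854, 0.8, 0.648, 0.352
R0 = Σ lx·mx = 2.654 → 2.654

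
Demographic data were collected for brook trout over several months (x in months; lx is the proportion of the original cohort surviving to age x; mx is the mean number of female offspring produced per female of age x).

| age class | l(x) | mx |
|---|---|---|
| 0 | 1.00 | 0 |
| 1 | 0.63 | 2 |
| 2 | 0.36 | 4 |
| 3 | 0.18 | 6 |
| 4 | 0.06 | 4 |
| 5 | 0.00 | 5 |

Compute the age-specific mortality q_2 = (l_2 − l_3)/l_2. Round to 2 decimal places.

q_2 = (l_2 − l_3) / l_2 = (0.36 − 0.18) / 0.36
     = 0.18 / 0.36 = 0.5 → 0.50

0.50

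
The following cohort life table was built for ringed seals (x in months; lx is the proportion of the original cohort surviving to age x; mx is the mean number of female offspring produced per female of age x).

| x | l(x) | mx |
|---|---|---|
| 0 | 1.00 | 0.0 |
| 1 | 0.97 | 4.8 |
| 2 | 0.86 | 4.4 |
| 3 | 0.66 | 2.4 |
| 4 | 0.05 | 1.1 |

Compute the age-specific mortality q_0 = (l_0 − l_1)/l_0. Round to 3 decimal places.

q_0 = (l_0 − l_1) / l_0 = (1 − 0.97) / 1
     = 0.03 / 1 = 0.03 → 0.030

0.030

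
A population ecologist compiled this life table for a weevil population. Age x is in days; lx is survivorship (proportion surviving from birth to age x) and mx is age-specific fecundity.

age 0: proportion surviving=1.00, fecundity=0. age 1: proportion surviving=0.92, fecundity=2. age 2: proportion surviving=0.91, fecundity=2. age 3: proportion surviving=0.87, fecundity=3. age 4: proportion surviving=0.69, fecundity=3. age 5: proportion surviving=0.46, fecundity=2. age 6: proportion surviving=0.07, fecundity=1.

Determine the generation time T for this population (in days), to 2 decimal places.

2.85

lx·mx: 0, 1.84, 1.82, 2.61, 2.07, 0.92, 0.07 → R0 = 9.33
x·lx·mx: 0, 1.84, 3.64, 7.83, 8.28, 4.6, 0.42 → Σ = 26.61
T = 26.61 / 9.33 = 2.85209… → 2.85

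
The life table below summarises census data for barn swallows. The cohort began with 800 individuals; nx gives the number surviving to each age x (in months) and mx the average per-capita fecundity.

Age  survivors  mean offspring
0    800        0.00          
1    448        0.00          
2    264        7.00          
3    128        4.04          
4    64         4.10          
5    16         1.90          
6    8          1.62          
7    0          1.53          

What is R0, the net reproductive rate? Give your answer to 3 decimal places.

lx = nx/n0 = nx/800: 1, 0.56, 0.33, 0.16, 0.08, 0.02, 0.01, 0
lx·mx by age: 0, 0, 2.31, 0.6464, 0.328, 0.038, 0.0162, 0
R0 = Σ lx·mx = 3.3386 → 3.339

3.339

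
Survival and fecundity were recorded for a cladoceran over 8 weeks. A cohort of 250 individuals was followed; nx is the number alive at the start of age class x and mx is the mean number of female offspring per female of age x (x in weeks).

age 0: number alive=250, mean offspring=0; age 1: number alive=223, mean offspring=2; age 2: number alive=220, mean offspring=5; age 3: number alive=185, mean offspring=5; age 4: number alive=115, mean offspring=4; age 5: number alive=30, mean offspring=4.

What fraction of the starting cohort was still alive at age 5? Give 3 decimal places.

0.120

l_5 = n_5/n_0 = 30/250 = 0.12 → 0.120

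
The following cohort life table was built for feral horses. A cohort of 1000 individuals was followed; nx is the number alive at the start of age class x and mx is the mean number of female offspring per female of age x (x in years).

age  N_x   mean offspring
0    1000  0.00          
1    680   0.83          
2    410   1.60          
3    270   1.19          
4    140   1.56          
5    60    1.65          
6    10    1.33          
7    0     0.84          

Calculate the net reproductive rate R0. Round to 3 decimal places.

1.872

lx = nx/n0 = nx/1000: 1, 0.68, 0.41, 0.27, 0.14, 0.06, 0.01, 0
lx·mx by age: 0, 0.5644, 0.656, 0.3213, 0.2184, 0.099, 0.0133, 0
R0 = Σ lx·mx = 1.8724 → 1.872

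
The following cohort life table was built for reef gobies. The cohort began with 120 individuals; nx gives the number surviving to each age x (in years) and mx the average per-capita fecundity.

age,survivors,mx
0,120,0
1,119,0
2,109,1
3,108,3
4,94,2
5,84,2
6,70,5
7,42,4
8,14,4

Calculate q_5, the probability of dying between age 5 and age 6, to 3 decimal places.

0.167

lx = nx/n0 = nx/120: 1, 0.99167…, 0.90833…, 0.9, 0.78333…, 0.7, 0.58333…, 0.35, 0.11667…
q_5 = (l_5 − l_6) / l_5 = (0.7 − 0.583333…) / 0.7
     = 0.116667… / 0.7 = 0.166667… → 0.167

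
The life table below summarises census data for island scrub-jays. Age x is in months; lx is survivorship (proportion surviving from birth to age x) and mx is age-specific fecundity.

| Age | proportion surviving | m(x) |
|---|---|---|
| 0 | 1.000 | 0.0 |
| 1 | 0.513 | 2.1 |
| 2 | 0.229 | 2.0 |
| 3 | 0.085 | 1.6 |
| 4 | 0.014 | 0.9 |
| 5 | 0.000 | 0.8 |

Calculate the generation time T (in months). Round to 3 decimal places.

1.456

lx·mx: 0, 1.0773, 0.458, 0.136, 0.0126, 0 → R0 = 1.6839
x·lx·mx: 0, 1.0773, 0.916, 0.408, 0.0504, 0 → Σ = 2.4517
T = 2.4517 / 1.6839 = 1.455965… → 1.456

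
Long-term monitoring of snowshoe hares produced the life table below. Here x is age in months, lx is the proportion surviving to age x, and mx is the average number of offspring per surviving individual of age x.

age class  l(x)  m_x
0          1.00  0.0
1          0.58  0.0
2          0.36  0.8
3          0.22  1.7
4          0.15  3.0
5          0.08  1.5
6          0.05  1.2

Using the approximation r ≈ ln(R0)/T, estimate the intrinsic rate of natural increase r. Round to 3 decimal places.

0.074

R0 = Σ lx·mx = 0 + 0 + 0.288 + 0.374 + 0.45 + 0.12 + 0.06 = 1.292
Σ x·lx·mx = 4.458; T = 4.458/1.292 = 3.45046…
r ≈ ln(R0)/T = ln(1.292)/3.45046… = 0.07425… → 0.074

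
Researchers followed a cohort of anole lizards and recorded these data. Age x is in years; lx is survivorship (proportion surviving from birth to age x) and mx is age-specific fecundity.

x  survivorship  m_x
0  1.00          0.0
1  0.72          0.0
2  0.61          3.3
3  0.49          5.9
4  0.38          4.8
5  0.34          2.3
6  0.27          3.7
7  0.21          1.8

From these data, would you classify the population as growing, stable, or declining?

growing

R0 = Σ lx·mx = 0 + 0 + 2.013 + 2.891 + 1.824 + 0.782 + 0.999 + 0.378 = 8.887
R0 > 1, so the population is growing.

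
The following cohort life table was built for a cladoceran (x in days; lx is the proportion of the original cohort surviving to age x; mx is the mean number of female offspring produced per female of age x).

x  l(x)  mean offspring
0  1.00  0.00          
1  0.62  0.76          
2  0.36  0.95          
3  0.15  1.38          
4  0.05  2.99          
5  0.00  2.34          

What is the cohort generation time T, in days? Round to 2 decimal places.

2.03

lx·mx: 0, 0.4712, 0.342, 0.207, 0.1495, 0 → R0 = 1.1697
x·lx·mx: 0, 0.4712, 0.684, 0.621, 0.598, 0 → Σ = 2.3742
T = 2.3742 / 1.1697 = 2.029751… → 2.03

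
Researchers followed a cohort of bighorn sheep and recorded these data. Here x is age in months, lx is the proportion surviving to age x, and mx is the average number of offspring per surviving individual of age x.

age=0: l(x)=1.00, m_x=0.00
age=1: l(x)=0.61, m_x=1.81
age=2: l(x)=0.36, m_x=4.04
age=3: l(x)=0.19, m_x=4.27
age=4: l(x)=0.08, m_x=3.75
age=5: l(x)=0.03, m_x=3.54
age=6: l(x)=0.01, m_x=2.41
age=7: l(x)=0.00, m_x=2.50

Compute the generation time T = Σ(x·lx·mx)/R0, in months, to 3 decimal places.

2.190

lx·mx: 0, 1.1041, 1.4544, 0.8113, 0.3, 0.1062, 0.0241, 0 → R0 = 3.8001
x·lx·mx: 0, 1.1041, 2.9088, 2.4339, 1.2, 0.531, 0.1446, 0 → Σ = 8.3224
T = 8.3224 / 3.8001 = 2.190048… → 2.190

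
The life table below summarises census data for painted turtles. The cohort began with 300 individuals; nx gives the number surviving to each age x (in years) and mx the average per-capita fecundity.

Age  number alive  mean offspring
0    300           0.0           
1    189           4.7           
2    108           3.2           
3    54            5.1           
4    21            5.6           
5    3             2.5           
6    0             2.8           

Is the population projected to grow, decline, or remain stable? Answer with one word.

growing

lx = nx/n0 = nx/300: 1, 0.63, 0.36, 0.18, 0.07, 0.01, 0
R0 = Σ lx·mx = 0 + 2.961 + 1.152 + 0.918 + 0.392 + 0.025 + 0 = 5.448
R0 > 1, so the population is growing.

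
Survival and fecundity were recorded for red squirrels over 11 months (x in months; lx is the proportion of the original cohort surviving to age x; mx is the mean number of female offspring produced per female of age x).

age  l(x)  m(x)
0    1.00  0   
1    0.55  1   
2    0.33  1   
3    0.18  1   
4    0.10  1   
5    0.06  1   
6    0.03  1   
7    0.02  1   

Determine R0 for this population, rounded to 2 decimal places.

1.27

lx·mx by age: 0, 0.55, 0.33, 0.18, 0.1, 0.06, 0.03, 0.02
R0 = Σ lx·mx = 1.27 → 1.27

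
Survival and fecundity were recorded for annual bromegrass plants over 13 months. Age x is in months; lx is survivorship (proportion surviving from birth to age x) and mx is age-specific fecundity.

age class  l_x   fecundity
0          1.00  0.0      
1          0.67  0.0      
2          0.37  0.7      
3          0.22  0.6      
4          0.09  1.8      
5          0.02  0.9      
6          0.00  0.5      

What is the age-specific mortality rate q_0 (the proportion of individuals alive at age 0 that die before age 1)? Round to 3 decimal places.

q_0 = (l_0 − l_1) / l_0 = (1 − 0.67) / 1
     = 0.33 / 1 = 0.33 → 0.330

0.330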